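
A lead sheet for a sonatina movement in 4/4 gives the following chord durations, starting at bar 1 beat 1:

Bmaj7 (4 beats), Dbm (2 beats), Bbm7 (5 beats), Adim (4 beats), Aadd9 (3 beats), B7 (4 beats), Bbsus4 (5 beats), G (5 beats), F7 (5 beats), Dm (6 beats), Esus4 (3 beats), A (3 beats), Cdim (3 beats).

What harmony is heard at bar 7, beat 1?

Beat 1 of bar 7 is beat (7−1)×4 + 1 = 25 overall.
Running totals: Bmaj7 ends at 4, Dbm ends at 6, Bbm7 ends at 11, Adim ends at 15, Aadd9 ends at 18, B7 ends at 22, Bbsus4 ends at 27.
Beat 25 falls within Bbsus4.

Bbsus4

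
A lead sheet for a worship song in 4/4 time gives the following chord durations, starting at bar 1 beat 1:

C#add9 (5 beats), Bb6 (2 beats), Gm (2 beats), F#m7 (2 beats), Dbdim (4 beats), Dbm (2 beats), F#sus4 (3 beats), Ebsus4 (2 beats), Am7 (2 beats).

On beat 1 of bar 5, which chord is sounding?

Dbm

Beat 1 of bar 5 is beat (5−1)×4 + 1 = 17 overall.
Running totals: C#add9 ends at 5, Bb6 ends at 7, Gm ends at 9, F#m7 ends at 11, Dbdim ends at 15, Dbm ends at 17.
Beat 17 falls within Dbm.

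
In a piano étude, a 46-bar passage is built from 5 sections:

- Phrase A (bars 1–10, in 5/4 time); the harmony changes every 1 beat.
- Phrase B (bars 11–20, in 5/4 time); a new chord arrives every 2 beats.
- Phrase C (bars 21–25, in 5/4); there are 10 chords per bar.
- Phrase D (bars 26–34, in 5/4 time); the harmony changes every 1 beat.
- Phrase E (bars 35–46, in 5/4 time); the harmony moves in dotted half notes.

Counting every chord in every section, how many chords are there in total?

A: 10·5 = 50 beats, 50/1 = 50 chords.
B: 10·5 = 50 beats, 50/2 = 25 chords.
C: 5·5 = 25 beats, 25/0.5 = 50 chords.
D: 9·5 = 45 beats, 45/1 = 45 chords.
E: 12·5 = 60 beats, 60/3 = 20 chords.
Total: 50 + 25 + 50 + 45 + 20 = 190.

190 chords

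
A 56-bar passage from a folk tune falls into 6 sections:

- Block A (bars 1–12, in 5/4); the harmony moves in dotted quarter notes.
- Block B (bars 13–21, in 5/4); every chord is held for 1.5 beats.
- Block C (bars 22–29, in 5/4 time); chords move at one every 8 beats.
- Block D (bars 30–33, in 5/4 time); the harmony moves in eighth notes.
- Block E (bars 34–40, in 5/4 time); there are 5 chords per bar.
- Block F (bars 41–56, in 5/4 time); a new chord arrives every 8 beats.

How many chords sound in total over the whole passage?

160 chords

A: 12·5 = 60 beats, 60/1.5 = 40 chords.
B: 9·5 = 45 beats, 45/1.5 = 30 chords.
C: 8·5 = 40 beats, 40/8 = 5 chords.
D: 4·5 = 20 beats, 20/0.5 = 40 chords.
E: 7·5 = 35 beats, 35/1 = 35 chords.
F: 16·5 = 80 beats, 80/8 = 10 chords.
Total: 40 + 30 + 5 + 40 + 35 + 10 = 160.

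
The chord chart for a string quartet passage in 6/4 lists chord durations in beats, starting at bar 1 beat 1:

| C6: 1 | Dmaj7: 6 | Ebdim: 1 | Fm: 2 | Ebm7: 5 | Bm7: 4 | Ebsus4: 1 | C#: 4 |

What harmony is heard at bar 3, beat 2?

Ebm7

Beat 2 of bar 3 is beat (3−1)×6 + 2 = 14 overall.
Running totals: C6 ends at 1, Dmaj7 ends at 7, Ebdim ends at 8, Fm ends at 10, Ebm7 ends at 15.
Beat 14 falls within Ebm7.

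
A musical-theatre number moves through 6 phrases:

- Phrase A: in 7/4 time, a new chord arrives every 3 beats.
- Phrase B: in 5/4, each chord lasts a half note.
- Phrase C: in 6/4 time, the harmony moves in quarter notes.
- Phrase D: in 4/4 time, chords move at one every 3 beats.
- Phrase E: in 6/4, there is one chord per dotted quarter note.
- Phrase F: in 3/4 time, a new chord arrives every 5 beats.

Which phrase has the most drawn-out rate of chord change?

A: each chord is 3 beats in 7/4, so 7/3 per bar.
B: each chord is 2 beats in 5/4, so 2.5 per bar.
C: each chord is 1 beat in 6/4, so 6 per bar.
D: each chord is 3 beats in 4/4, so 4/3 per bar.
E: each chord is 1.5 beats in 6/4, so 4 per bar.
F: each chord is 5 beats in 3/4, so 0.6 per bar.
Slowest is F at 0.6 chords/bar.

Phrase F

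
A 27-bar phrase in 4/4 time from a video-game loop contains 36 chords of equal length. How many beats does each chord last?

27 bars × 4 beats/bar = 108 beats total.
108 beats ÷ 36 chords = 3 beats per chord.
(That is a dotted half note.)

3 beats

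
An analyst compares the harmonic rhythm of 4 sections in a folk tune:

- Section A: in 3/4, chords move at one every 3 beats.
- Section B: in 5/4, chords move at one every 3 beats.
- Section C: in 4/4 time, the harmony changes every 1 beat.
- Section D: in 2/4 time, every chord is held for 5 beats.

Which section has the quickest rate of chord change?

Section C

A: 3/3 = 1 chord/bar.
B: 5/3 = 5/3 chords/bar.
C: 4/1 = 4 chords/bar.
D: 2/5 = 0.4 chords/bar.
Fastest is C at 4 chords/bar.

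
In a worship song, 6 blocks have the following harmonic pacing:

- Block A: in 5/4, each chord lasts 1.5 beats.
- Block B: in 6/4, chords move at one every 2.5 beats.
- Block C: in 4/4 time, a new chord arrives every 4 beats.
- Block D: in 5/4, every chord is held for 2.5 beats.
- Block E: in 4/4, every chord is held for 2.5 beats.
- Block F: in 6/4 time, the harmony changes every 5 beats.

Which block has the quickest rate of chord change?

Block A

A: each chord is 1.5 beats in 5/4, so 10/3 per bar.
B: each chord is 2.5 beats in 6/4, so 2.4 per bar.
C: each chord is 4 beats in 4/4, so 1 per bar.
D: each chord is 2.5 beats in 5/4, so 2 per bar.
E: each chord is 2.5 beats in 4/4, so 1.6 per bar.
F: each chord is 5 beats in 6/4, so 1.2 per bar.
Fastest is A at 10/3 chords/bar.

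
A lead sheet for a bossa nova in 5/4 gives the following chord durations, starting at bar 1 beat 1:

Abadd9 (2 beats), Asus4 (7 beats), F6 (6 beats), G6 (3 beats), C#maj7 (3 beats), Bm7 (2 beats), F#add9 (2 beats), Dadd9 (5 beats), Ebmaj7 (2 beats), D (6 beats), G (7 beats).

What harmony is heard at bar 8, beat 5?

G

Beat 5 of bar 8 is beat (8−1)×5 + 5 = 40 overall.
Running totals: Abadd9 ends at 2, Asus4 ends at 9, F6 ends at 15, G6 ends at 18, C#maj7 ends at 21, Bm7 ends at 23, F#add9 ends at 25, Dadd9 ends at 30, Ebmaj7 ends at 32, D ends at 38, G ends at 45.
Beat 40 falls within G.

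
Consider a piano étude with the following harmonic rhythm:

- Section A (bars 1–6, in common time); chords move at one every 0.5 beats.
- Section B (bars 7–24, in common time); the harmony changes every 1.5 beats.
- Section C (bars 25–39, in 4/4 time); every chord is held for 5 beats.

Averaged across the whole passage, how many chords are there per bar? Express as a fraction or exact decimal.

A: 6 bars of 4 beats is 24 beats; at 0.5 beats each that's 48 chords.
B: 18 bars of 4 beats is 72 beats; at 1.5 beats each that's 48 chords.
C: 15 bars of 4 beats is 60 beats; at 5 beats each that's 12 chords.
Overall: 108 chords over 39 bars → 108/39 = 36/13 chords per bar.

36/13 chords per bar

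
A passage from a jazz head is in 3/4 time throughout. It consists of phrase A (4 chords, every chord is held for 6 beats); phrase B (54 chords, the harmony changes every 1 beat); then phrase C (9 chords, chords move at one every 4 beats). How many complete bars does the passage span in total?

A: 4 × 6 = 24 beats = 8 bars.
B: 54 × 1 = 54 beats = 18 bars.
C: 9 × 4 = 36 beats = 12 bars.
Total: 8 + 18 + 12 = 38 bars.

38 bars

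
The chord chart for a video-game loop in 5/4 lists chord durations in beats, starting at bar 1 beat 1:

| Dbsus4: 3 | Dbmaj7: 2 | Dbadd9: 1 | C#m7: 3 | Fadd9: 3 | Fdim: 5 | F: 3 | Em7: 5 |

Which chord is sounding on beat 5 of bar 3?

Beat 5 of bar 3 is beat (3−1)×5 + 5 = 15 overall.
Running totals: Dbsus4 ends at 3, Dbmaj7 ends at 5, Dbadd9 ends at 6, C#m7 ends at 9, Fadd9 ends at 12, Fdim ends at 17.
Beat 15 falls within Fdim.

Fdim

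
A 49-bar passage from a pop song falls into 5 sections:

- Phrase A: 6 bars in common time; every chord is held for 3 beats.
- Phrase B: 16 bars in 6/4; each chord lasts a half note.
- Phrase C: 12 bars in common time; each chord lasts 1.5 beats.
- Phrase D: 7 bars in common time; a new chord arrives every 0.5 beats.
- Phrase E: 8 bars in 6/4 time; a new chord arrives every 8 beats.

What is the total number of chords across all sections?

150 chords

A: 6·4 = 24 beats, 24/3 = 8 chords.
B: 16·6 = 96 beats, 96/2 = 48 chords.
C: 12·4 = 48 beats, 48/1.5 = 32 chords.
D: 7·4 = 28 beats, 28/0.5 = 56 chords.
E: 8·6 = 48 beats, 48/8 = 6 chords.
Total: 8 + 48 + 32 + 56 + 6 = 150.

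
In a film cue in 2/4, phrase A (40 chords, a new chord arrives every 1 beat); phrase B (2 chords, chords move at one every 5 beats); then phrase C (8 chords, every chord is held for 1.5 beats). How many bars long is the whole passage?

31 bars

A: 40 × 1 = 40 beats = 20 bars.
B: 2 × 5 = 10 beats = 5 bars.
C: 8 × 1.5 = 12 beats = 6 bars.
Total: 20 + 5 + 6 = 31 bars.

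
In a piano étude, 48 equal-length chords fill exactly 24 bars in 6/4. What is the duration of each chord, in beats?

24 bars × 6 beats/bar = 144 beats total.
144 beats ÷ 48 chords = 3 beats per chord.
(That is a dotted half note.)

3 beats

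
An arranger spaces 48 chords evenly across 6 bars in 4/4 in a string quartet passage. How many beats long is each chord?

0.5 beats

6 bars × 4 beats/bar = 24 beats total.
24 beats ÷ 48 chords = 0.5 beats per chord.
(That is an eighth note.)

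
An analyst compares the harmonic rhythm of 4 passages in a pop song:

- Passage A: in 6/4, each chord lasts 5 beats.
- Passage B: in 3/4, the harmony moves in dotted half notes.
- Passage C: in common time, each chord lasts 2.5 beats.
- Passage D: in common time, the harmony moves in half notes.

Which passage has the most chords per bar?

A: each chord is 5 beats in 6/4, so 1.2 per bar.
B: each chord is 3 beats in 3/4, so 1 per bar.
C: each chord is 2.5 beats in 4/4, so 1.6 per bar.
D: each chord is 2 beats in 4/4, so 2 per bar.
Fastest is D at 2 chords/bar.

Passage D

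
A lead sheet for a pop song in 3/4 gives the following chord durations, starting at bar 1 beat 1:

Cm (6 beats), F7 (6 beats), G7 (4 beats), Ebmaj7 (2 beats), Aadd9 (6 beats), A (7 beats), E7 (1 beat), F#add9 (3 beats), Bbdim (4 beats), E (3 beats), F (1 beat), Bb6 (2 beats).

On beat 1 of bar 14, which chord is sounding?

Beat 1 of bar 14 is beat (14−1)×3 + 1 = 40 overall.
Running totals: Cm ends at 6, F7 ends at 12, G7 ends at 16, Ebmaj7 ends at 18, Aadd9 ends at 24, A ends at 31, E7 ends at 32, F#add9 ends at 35, Bbdim ends at 39, E ends at 42.
Beat 40 falls within E.

E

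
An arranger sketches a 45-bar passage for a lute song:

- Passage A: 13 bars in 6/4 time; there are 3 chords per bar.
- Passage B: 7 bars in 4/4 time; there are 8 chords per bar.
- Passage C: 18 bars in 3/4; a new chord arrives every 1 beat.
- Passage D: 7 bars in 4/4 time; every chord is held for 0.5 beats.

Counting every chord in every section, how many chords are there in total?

A has 78 beats and chords last 2 each, so 39 chords.
B has 28 beats and chords last 0.5 each, so 56 chords.
C has 54 beats and chords last 1 each, so 54 chords.
D has 28 beats and chords last 0.5 each, so 56 chords.
Total: 39 + 56 + 54 + 56 = 205.

205 chords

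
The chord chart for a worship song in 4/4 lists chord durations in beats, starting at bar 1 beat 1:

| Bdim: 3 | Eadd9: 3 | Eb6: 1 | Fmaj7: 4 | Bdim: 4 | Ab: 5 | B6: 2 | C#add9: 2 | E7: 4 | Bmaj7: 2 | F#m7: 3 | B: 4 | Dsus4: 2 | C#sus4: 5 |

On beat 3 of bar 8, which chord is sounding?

F#m7

Beat 3 of bar 8 is beat (8−1)×4 + 3 = 31 overall.
Running totals: Bdim ends at 3, Eadd9 ends at 6, Eb6 ends at 7, Fmaj7 ends at 11, Bdim ends at 15, Ab ends at 20, B6 ends at 22, C#add9 ends at 24, E7 ends at 28, Bmaj7 ends at 30, F#m7 ends at 33.
Beat 31 falls within F#m7.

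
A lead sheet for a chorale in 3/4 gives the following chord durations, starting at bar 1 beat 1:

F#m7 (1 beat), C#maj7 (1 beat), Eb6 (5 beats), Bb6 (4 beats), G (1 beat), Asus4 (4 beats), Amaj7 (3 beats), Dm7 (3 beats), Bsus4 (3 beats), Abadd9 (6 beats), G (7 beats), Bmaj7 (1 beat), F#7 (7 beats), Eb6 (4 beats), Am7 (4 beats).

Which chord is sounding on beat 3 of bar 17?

Am7

Beat 3 of bar 17 is beat (17−1)×3 + 3 = 51 overall.
Running totals: F#m7 ends at 1, C#maj7 ends at 2, Eb6 ends at 7, Bb6 ends at 11, G ends at 12, Asus4 ends at 16, Amaj7 ends at 19, Dm7 ends at 22, Bsus4 ends at 25, Abadd9 ends at 31, G ends at 38, Bmaj7 ends at 39, F#7 ends at 46, Eb6 ends at 50, Am7 ends at 54.
Beat 51 falls within Am7.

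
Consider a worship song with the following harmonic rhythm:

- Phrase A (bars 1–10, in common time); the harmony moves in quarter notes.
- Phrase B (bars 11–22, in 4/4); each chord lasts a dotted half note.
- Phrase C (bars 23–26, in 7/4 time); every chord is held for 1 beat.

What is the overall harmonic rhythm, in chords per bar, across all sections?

42/13 chords per bar

A: 10 bars of 4 beats is 40 beats; at 1 beat each that's 40 chords.
B: 12 bars of 4 beats is 48 beats; at 3 beats each that's 16 chords.
C: 4 bars of 7 beats is 28 beats; at 1 beat each that's 28 chords.
Overall: 84 chords over 26 bars → 84/26 = 42/13 chords per bar.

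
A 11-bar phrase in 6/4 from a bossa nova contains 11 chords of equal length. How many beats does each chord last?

6 beats

11 bars × 6 beats/bar = 66 beats total.
66 beats ÷ 11 chords = 6 beats per chord.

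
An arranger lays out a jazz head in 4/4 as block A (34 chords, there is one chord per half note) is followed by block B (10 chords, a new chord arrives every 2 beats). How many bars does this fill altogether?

A: 34 × 2 = 68 beats = 17 bars.
B: 10 × 2 = 20 beats = 5 bars.
Total: 17 + 5 = 22 bars.

22 bars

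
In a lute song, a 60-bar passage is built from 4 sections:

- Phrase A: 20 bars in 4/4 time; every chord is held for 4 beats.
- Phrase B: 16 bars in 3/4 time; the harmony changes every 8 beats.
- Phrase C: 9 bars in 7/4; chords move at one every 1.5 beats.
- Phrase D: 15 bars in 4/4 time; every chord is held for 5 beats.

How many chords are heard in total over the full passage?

80 chords

A: 20·4 = 80 beats, 80/4 = 20 chords.
B: 16·3 = 48 beats, 48/8 = 6 chords.
C: 9·7 = 63 beats, 63/1.5 = 42 chords.
D: 15·4 = 60 beats, 60/5 = 12 chords.
Total: 20 + 6 + 42 + 12 = 80.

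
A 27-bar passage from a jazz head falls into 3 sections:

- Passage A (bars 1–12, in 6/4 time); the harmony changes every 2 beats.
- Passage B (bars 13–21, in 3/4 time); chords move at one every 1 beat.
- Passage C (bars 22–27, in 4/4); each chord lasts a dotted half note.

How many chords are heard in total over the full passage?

71 chords

A: 12·6 = 72 beats, 72/2 = 36 chords.
B: 9·3 = 27 beats, 27/1 = 27 chords.
C: 6·4 = 24 beats, 24/3 = 8 chords.
Total: 36 + 27 + 8 = 71.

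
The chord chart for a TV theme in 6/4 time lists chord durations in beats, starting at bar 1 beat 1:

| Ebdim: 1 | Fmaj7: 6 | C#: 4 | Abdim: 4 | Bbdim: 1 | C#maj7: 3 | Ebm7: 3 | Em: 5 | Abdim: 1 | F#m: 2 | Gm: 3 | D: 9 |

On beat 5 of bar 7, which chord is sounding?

D

Beat 5 of bar 7 is beat (7−1)×6 + 5 = 41 overall.
Running totals: Ebdim ends at 1, Fmaj7 ends at 7, C# ends at 11, Abdim ends at 15, Bbdim ends at 16, C#maj7 ends at 19, Ebm7 ends at 22, Em ends at 27, Abdim ends at 28, F#m ends at 30, Gm ends at 33, D ends at 42.
Beat 41 falls within D.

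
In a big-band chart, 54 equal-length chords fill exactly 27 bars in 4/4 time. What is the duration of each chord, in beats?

27 bars × 4 beats/bar = 108 beats total.
108 beats ÷ 54 chords = 2 beats per chord.
(That is a half note.)

2 beats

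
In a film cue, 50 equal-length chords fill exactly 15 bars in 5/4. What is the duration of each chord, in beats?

1.5 beats

15 bars × 5 beats/bar = 75 beats total.
75 beats ÷ 50 chords = 1.5 beats per chord.
(That is a dotted quarter note.)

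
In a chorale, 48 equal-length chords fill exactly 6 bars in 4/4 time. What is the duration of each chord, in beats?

0.5 beats

6 bars × 4 beats/bar = 24 beats total.
24 beats ÷ 48 chords = 0.5 beats per chord.
(That is an eighth note.)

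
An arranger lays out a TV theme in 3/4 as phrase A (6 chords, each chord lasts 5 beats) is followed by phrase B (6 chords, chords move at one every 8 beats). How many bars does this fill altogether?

26 bars

A: 6 × 5 = 30 beats = 10 bars.
B: 6 × 8 = 48 beats = 16 bars.
Total: 10 + 16 = 26 bars.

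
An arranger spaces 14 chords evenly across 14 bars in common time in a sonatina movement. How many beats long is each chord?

4 beats

14 bars × 4 beats/bar = 56 beats total.
56 beats ÷ 14 chords = 4 beats per chord.
(That is a whole note.)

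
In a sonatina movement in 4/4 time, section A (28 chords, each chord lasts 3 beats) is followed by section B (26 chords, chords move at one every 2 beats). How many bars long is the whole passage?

34 bars

A: 28 × 3 = 84 beats = 21 bars.
B: 26 × 2 = 52 beats = 13 bars.
Total: 21 + 13 = 34 bars.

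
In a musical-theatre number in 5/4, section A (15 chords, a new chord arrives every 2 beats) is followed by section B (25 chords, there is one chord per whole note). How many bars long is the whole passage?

26 bars

A: 15 × 2 = 30 beats = 6 bars.
B: 25 × 4 = 100 beats = 20 bars.
Total: 6 + 20 = 26 bars.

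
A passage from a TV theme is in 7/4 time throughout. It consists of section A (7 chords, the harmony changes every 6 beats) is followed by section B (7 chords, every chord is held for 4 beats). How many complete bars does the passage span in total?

10 bars

A: 7 × 6 = 42 beats = 6 bars.
B: 7 × 4 = 28 beats = 4 bars.
Total: 6 + 4 = 10 bars.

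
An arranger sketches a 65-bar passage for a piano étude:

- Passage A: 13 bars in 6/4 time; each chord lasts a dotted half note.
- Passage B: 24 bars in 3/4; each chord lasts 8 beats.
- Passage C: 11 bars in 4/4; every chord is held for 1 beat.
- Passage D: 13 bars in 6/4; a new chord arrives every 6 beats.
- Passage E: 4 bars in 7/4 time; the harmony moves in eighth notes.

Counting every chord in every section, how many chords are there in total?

148 chords

A: 13 bars × 6 beats = 78 beats; 3 beats/chord → 26 chords.
B: 24 bars × 3 beats = 72 beats; 8 beats/chord → 9 chords.
C: 11 bars × 4 beats = 44 beats; 1 beat/chord → 44 chords.
D: 13 bars × 6 beats = 78 beats; 6 beats/chord → 13 chords.
E: 4 bars × 7 beats = 28 beats; 0.5 beats/chord → 56 chords.
Total: 26 + 9 + 44 + 13 + 56 = 148.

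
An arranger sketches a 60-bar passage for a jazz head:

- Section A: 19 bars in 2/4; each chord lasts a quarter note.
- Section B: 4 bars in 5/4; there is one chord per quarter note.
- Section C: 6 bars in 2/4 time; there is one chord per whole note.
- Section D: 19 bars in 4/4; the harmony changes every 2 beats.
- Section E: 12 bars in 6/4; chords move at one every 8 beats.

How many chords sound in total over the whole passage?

108 chords

A has 38 beats and chords last 1 each, so 38 chords.
B has 20 beats and chords last 1 each, so 20 chords.
C has 12 beats and chords last 4 each, so 3 chords.
D has 76 beats and chords last 2 each, so 38 chords.
E has 72 beats and chords last 8 each, so 9 chords.
Total: 38 + 20 + 3 + 38 + 9 = 108.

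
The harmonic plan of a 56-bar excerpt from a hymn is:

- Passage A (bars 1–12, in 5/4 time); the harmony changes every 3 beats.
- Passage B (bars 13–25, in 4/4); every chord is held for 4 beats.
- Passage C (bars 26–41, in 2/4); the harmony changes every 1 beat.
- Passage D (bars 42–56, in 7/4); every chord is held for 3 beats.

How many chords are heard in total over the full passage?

100 chords

A: 12·5 = 60 beats, 60/3 = 20 chords.
B: 13·4 = 52 beats, 52/4 = 13 chords.
C: 16·2 = 32 beats, 32/1 = 32 chords.
D: 15·7 = 105 beats, 105/3 = 35 chords.
Total: 20 + 13 + 32 + 35 = 100.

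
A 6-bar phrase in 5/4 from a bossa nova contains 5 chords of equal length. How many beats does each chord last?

6 beats

6 bars × 5 beats/bar = 30 beats total.
30 beats ÷ 5 chords = 6 beats per chord.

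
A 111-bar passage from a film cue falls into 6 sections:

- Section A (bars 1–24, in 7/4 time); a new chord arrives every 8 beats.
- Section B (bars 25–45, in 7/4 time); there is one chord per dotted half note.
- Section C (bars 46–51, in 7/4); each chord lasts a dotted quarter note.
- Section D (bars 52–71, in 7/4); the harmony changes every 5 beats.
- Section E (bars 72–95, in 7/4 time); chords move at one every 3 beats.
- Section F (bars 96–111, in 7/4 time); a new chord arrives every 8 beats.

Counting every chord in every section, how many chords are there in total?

196 chords

A: 24 bars × 7 beats = 168 beats; 8 beats/chord → 21 chords.
B: 21 bars × 7 beats = 147 beats; 3 beats/chord → 49 chords.
C: 6 bars × 7 beats = 42 beats; 1.5 beats/chord → 28 chords.
D: 20 bars × 7 beats = 140 beats; 5 beats/chord → 28 chords.
E: 24 bars × 7 beats = 168 beats; 3 beats/chord → 56 chords.
F: 16 bars × 7 beats = 112 beats; 8 beats/chord → 14 chords.
Total: 21 + 49 + 28 + 28 + 56 + 14 = 196.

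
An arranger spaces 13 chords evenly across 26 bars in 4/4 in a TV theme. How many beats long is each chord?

8 beats

26 bars × 4 beats/bar = 104 beats total.
104 beats ÷ 13 chords = 8 beats per chord.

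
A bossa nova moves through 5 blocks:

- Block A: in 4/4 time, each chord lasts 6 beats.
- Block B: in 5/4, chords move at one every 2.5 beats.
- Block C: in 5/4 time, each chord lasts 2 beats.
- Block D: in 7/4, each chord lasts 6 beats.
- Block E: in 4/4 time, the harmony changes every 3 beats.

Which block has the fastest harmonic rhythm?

Block C

A: 4 beats/bar ÷ 6 beats/chord = 2/3 chords/bar.
B: 5 beats/bar ÷ 2.5 beats/chord = 2 chords/bar.
C: 5 beats/bar ÷ 2 beats/chord = 2.5 chords/bar.
D: 7 beats/bar ÷ 6 beats/chord = 7/6 chords/bar.
E: 4 beats/bar ÷ 3 beats/chord = 4/3 chords/bar.
Fastest is C at 2.5 chords/bar.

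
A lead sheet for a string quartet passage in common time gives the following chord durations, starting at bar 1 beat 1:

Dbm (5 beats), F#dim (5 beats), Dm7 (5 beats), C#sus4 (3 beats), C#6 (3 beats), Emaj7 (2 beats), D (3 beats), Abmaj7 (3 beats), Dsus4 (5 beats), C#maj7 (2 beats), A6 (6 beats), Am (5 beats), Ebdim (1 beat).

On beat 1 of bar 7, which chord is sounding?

Beat 1 of bar 7 is beat (7−1)×4 + 1 = 25 overall.
Running totals: Dbm ends at 5, F#dim ends at 10, Dm7 ends at 15, C#sus4 ends at 18, C#6 ends at 21, Emaj7 ends at 23, D ends at 26.
Beat 25 falls within D.

D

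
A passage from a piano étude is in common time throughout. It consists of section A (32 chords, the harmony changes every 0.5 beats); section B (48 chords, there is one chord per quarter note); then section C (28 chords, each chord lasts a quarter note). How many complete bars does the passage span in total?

23 bars

A: 32 × 0.5 = 16 beats = 4 bars.
B: 48 × 1 = 48 beats = 12 bars.
C: 28 × 1 = 28 beats = 7 bars.
Total: 4 + 12 + 7 = 23 bars.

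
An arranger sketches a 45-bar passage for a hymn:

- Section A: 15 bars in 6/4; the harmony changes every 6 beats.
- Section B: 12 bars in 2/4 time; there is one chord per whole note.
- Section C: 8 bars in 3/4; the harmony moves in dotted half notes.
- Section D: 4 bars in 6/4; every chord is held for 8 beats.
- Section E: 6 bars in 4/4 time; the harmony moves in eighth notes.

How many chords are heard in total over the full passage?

A: 15 bars × 6 beats = 90 beats; 6 beats/chord → 15 chords.
B: 12 bars × 2 beats = 24 beats; 4 beats/chord → 6 chords.
C: 8 bars × 3 beats = 24 beats; 3 beats/chord → 8 chords.
D: 4 bars × 6 beats = 24 beats; 8 beats/chord → 3 chords.
E: 6 bars × 4 beats = 24 beats; 0.5 beats/chord → 48 chords.
Total: 15 + 6 + 8 + 3 + 48 = 80.

80 chords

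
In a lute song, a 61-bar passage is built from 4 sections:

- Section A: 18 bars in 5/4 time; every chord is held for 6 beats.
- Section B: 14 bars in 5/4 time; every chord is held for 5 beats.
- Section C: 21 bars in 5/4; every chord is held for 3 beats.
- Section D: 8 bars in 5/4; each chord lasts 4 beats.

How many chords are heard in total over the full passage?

74 chords

A: 18·5 = 90 beats, 90/6 = 15 chords.
B: 14·5 = 70 beats, 70/5 = 14 chords.
C: 21·5 = 105 beats, 105/3 = 35 chords.
D: 8·5 = 40 beats, 40/4 = 10 chords.
Total: 15 + 14 + 35 + 10 = 74.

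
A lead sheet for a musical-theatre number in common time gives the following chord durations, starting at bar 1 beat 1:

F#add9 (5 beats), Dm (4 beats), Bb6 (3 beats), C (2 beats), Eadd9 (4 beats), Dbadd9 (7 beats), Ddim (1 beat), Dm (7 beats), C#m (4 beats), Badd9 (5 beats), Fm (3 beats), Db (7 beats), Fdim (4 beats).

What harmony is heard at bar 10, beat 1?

C#m

Beat 1 of bar 10 is beat (10−1)×4 + 1 = 37 overall.
Running totals: F#add9 ends at 5, Dm ends at 9, Bb6 ends at 12, C ends at 14, Eadd9 ends at 18, Dbadd9 ends at 25, Ddim ends at 26, Dm ends at 33, C#m ends at 37.
Beat 37 falls within C#m.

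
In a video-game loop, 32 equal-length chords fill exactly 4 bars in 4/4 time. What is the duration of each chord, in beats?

4 bars × 4 beats/bar = 16 beats total.
16 beats ÷ 32 chords = 0.5 beats per chord.
(That is an eighth note.)

0.5 beats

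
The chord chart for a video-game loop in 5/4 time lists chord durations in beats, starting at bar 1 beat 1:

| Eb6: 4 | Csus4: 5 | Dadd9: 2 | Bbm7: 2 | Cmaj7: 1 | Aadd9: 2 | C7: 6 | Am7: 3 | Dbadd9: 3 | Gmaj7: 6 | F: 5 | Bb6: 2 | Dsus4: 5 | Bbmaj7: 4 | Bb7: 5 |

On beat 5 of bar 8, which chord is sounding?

Bb6

Beat 5 of bar 8 is beat (8−1)×5 + 5 = 40 overall.
Running totals: Eb6 ends at 4, Csus4 ends at 9, Dadd9 ends at 11, Bbm7 ends at 13, Cmaj7 ends at 14, Aadd9 ends at 16, C7 ends at 22, Am7 ends at 25, Dbadd9 ends at 28, Gmaj7 ends at 34, F ends at 39, Bb6 ends at 41.
Beat 40 falls within Bb6.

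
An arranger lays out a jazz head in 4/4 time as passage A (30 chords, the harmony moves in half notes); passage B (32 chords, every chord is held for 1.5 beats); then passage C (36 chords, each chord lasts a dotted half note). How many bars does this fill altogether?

A: 30 × 2 = 60 beats = 15 bars.
B: 32 × 1.5 = 48 beats = 12 bars.
C: 36 × 3 = 108 beats = 27 bars.
Total: 15 + 12 + 27 = 54 bars.

54 bars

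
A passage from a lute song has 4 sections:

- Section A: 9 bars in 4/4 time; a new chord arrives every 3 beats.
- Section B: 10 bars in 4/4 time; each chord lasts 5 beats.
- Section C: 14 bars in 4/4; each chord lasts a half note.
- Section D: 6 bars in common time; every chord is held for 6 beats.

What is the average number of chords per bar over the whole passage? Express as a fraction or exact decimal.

A: 9 × 4 = 36 beats ÷ 3 = 12 chords.
B: 10 × 4 = 40 beats ÷ 5 = 8 chords.
C: 14 × 4 = 56 beats ÷ 2 = 28 chords.
D: 6 × 4 = 24 beats ÷ 6 = 4 chords.
Overall: 52 chords over 39 bars → 52/39 = 4/3 chords per bar.

4/3 chords per bar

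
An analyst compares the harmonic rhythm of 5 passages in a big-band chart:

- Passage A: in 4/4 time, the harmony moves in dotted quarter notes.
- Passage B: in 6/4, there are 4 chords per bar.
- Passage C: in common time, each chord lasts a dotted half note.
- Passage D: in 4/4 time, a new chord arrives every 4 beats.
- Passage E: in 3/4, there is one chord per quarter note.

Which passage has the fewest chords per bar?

A: 4 beats/bar ÷ 1.5 beats/chord = 8/3 chords/bar.
B: 6 beats/bar ÷ 1.5 beats/chord = 4 chords/bar.
C: 4 beats/bar ÷ 3 beats/chord = 4/3 chords/bar.
D: 4 beats/bar ÷ 4 beats/chord = 1 chord/bar.
E: 3 beats/bar ÷ 1 beat/chord = 3 chords/bar.
Slowest is D at 1 chords/bar.

Passage D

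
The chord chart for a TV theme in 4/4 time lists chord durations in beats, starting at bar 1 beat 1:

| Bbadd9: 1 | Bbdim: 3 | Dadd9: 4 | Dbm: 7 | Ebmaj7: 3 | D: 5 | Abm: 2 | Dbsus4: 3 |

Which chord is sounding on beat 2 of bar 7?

Beat 2 of bar 7 is beat (7−1)×4 + 2 = 26 overall.
Running totals: Bbadd9 ends at 1, Bbdim ends at 4, Dadd9 ends at 8, Dbm ends at 15, Ebmaj7 ends at 18, D ends at 23, Abm ends at 25, Dbsus4 ends at 28.
Beat 26 falls within Dbsus4.

Dbsus4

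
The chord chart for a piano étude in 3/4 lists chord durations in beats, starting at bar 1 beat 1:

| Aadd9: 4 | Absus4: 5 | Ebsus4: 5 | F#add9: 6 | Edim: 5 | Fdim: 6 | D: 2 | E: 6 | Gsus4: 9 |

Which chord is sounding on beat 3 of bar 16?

Beat 3 of bar 16 is beat (16−1)×3 + 3 = 48 overall.
Running totals: Aadd9 ends at 4, Absus4 ends at 9, Ebsus4 ends at 14, F#add9 ends at 20, Edim ends at 25, Fdim ends at 31, D ends at 33, E ends at 39, Gsus4 ends at 48.
Beat 48 falls within Gsus4.

Gsus4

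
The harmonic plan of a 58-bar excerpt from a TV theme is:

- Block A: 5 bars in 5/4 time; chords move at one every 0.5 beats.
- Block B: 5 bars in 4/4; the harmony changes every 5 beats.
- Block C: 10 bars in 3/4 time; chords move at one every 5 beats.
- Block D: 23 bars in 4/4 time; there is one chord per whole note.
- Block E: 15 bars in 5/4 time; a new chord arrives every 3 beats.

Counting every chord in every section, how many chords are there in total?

A: 5 bars × 5 beats = 25 beats; 0.5 beats/chord → 50 chords.
B: 5 bars × 4 beats = 20 beats; 5 beats/chord → 4 chords.
C: 10 bars × 3 beats = 30 beats; 5 beats/chord → 6 chords.
D: 23 bars × 4 beats = 92 beats; 4 beats/chord → 23 chords.
E: 15 bars × 5 beats = 75 beats; 3 beats/chord → 25 chords.
Total: 50 + 4 + 6 + 23 + 25 = 108.

108 chords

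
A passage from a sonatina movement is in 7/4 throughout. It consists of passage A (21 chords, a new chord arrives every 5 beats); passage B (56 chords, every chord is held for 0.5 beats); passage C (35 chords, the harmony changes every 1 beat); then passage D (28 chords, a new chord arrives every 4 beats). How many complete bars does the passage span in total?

A: 21 × 5 = 105 beats = 15 bars.
B: 56 × 0.5 = 28 beats = 4 bars.
C: 35 × 1 = 35 beats = 5 bars.
D: 28 × 4 = 112 beats = 16 bars.
Total: 15 + 4 + 5 + 16 = 40 bars.

40 bars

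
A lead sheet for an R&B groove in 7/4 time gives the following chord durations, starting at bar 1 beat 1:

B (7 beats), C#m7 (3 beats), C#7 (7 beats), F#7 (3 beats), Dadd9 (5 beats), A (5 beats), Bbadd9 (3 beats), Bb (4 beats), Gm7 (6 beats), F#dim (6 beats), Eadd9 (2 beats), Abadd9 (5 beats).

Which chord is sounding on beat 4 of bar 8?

Abadd9

Beat 4 of bar 8 is beat (8−1)×7 + 4 = 53 overall.
Running totals: B ends at 7, C#m7 ends at 10, C#7 ends at 17, F#7 ends at 20, Dadd9 ends at 25, A ends at 30, Bbadd9 ends at 33, Bb ends at 37, Gm7 ends at 43, F#dim ends at 49, Eadd9 ends at 51, Abadd9 ends at 56.
Beat 53 falls within Abadd9.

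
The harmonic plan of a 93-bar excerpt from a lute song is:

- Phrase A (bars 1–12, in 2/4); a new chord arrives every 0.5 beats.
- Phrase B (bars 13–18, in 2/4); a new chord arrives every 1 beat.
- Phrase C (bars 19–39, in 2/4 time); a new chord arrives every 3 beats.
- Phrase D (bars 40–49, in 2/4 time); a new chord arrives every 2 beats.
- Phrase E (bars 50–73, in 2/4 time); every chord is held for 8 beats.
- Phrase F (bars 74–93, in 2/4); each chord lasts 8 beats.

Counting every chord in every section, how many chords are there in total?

A has 24 beats and chords last 0.5 each, so 48 chords.
B has 12 beats and chords last 1 each, so 12 chords.
C has 42 beats and chords last 3 each, so 14 chords.
D has 20 beats and chords last 2 each, so 10 chords.
E has 48 beats and chords last 8 each, so 6 chords.
F has 40 beats and chords last 8 each, so 5 chords.
Total: 48 + 12 + 14 + 10 + 6 + 5 = 95.

95 chords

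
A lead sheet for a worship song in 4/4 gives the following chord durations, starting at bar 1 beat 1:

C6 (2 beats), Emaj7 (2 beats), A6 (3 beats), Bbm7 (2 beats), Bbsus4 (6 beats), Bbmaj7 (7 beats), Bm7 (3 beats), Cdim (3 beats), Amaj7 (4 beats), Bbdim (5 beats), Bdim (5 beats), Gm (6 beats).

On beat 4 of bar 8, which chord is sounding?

Amaj7

Beat 4 of bar 8 is beat (8−1)×4 + 4 = 32 overall.
Running totals: C6 ends at 2, Emaj7 ends at 4, A6 ends at 7, Bbm7 ends at 9, Bbsus4 ends at 15, Bbmaj7 ends at 22, Bm7 ends at 25, Cdim ends at 28, Amaj7 ends at 32.
Beat 32 falls within Amaj7.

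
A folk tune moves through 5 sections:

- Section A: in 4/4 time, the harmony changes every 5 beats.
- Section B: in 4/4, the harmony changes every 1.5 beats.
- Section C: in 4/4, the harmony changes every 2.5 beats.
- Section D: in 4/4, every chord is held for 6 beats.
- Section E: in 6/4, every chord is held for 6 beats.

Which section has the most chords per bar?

Section B

A: 4/5 = 0.8 chords/bar.
B: 4/1.5 = 8/3 chords/bar.
C: 4/2.5 = 1.6 chords/bar.
D: 4/6 = 2/3 chords/bar.
E: 6/6 = 1 chord/bar.
Fastest is B at 8/3 chords/bar.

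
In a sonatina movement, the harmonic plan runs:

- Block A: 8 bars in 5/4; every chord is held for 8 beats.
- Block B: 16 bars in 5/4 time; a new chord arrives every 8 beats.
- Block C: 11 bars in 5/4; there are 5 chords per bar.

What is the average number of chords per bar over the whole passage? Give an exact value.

A: 8 × 5 = 40 beats ÷ 8 = 5 chords.
B: 16 × 5 = 80 beats ÷ 8 = 10 chords.
C: 11 × 5 = 55 beats ÷ 1 = 55 chords.
Overall: 70 chords over 35 bars → 70/35 = 2 chords per bar.

2 chords per bar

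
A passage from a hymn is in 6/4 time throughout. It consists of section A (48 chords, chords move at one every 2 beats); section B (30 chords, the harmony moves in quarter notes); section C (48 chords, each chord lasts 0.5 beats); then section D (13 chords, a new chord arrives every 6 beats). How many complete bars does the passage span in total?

38 bars

A: 48 × 2 = 96 beats = 16 bars.
B: 30 × 1 = 30 beats = 5 bars.
C: 48 × 0.5 = 24 beats = 4 bars.
D: 13 × 6 = 78 beats = 13 bars.
Total: 16 + 5 + 4 + 13 = 38 bars.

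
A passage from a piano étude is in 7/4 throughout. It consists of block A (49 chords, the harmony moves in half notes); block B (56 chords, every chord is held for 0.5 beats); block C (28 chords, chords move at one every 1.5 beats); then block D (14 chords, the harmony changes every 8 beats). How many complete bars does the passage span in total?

40 bars

A: 49 × 2 = 98 beats = 14 bars.
B: 56 × 0.5 = 28 beats = 4 bars.
C: 28 × 1.5 = 42 beats = 6 bars.
D: 14 × 8 = 112 beats = 16 bars.
Total: 14 + 4 + 6 + 16 = 40 bars.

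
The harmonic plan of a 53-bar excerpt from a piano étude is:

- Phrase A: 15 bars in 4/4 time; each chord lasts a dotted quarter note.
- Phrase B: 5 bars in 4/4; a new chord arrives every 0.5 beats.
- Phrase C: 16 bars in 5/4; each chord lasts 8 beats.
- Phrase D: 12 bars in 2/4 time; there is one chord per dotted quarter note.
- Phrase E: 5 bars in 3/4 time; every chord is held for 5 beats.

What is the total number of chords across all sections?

109 chords

A: 15 bars × 4 beats = 60 beats; 1.5 beats/chord → 40 chords.
B: 5 bars × 4 beats = 20 beats; 0.5 beats/chord → 40 chords.
C: 16 bars × 5 beats = 80 beats; 8 beats/chord → 10 chords.
D: 12 bars × 2 beats = 24 beats; 1.5 beats/chord → 16 chords.
E: 5 bars × 3 beats = 15 beats; 5 beats/chord → 3 chords.
Total: 40 + 40 + 10 + 16 + 3 = 109.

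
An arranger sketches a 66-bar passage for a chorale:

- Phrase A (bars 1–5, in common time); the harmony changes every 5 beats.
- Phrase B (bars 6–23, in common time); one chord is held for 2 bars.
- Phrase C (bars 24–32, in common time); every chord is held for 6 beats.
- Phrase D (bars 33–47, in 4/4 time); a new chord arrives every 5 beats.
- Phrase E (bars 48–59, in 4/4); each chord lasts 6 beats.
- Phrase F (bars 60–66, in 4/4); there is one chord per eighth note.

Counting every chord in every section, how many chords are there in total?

95 chords

A: 5 bars × 4 beats = 20 beats; 5 beats/chord → 4 chords.
B: 18 bars × 4 beats = 72 beats; 8 beats/chord → 9 chords.
C: 9 bars × 4 beats = 36 beats; 6 beats/chord → 6 chords.
D: 15 bars × 4 beats = 60 beats; 5 beats/chord → 12 chords.
E: 12 bars × 4 beats = 48 beats; 6 beats/chord → 8 chords.
F: 7 bars × 4 beats = 28 beats; 0.5 beats/chord → 56 chords.
Total: 4 + 9 + 6 + 12 + 8 + 56 = 95.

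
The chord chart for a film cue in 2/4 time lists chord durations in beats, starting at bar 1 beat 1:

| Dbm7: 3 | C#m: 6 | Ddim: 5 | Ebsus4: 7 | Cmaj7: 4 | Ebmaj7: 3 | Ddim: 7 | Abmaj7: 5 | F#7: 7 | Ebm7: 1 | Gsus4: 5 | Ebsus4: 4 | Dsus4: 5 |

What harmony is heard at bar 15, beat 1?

Ddim

Beat 1 of bar 15 is beat (15−1)×2 + 1 = 29 overall.
Running totals: Dbm7 ends at 3, C#m ends at 9, Ddim ends at 14, Ebsus4 ends at 21, Cmaj7 ends at 25, Ebmaj7 ends at 28, Ddim ends at 35.
Beat 29 falls within Ddim.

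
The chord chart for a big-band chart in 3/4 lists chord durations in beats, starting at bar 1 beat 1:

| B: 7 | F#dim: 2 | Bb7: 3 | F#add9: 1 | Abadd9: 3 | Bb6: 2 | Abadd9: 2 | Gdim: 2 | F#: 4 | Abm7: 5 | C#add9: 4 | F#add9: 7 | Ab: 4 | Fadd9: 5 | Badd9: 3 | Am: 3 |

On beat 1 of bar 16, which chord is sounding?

Beat 1 of bar 16 is beat (16−1)×3 + 1 = 46 overall.
Running totals: B ends at 7, F#dim ends at 9, Bb7 ends at 12, F#add9 ends at 13, Abadd9 ends at 16, Bb6 ends at 18, Abadd9 ends at 20, Gdim ends at 22, F# ends at 26, Abm7 ends at 31, C#add9 ends at 35, F#add9 ends at 42, Ab ends at 46.
Beat 46 falls within Ab.

Ab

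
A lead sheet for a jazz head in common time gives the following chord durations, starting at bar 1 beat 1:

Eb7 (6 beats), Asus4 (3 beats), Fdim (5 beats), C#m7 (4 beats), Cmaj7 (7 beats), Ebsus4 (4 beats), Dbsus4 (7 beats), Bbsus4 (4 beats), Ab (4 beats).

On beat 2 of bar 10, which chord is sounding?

Bbsus4

Beat 2 of bar 10 is beat (10−1)×4 + 2 = 38 overall.
Running totals: Eb7 ends at 6, Asus4 ends at 9, Fdim ends at 14, C#m7 ends at 18, Cmaj7 ends at 25, Ebsus4 ends at 29, Dbsus4 ends at 36, Bbsus4 ends at 40.
Beat 38 falls within Bbsus4.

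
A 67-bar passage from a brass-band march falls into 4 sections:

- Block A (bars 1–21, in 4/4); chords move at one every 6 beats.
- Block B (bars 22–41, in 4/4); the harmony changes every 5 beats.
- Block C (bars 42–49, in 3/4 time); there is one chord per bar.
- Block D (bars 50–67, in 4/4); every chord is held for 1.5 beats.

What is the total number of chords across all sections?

86 chords

A: 21·4 = 84 beats, 84/6 = 14 chords.
B: 20·4 = 80 beats, 80/5 = 16 chords.
C: 8·3 = 24 beats, 24/3 = 8 chords.
D: 18·4 = 72 beats, 72/1.5 = 48 chords.
Total: 14 + 16 + 8 + 48 = 86.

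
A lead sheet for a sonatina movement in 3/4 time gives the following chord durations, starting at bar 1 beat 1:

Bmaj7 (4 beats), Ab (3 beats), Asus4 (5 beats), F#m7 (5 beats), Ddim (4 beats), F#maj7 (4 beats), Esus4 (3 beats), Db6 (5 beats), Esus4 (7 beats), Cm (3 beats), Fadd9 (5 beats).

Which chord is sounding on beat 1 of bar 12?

Esus4

Beat 1 of bar 12 is beat (12−1)×3 + 1 = 34 overall.
Running totals: Bmaj7 ends at 4, Ab ends at 7, Asus4 ends at 12, F#m7 ends at 17, Ddim ends at 21, F#maj7 ends at 25, Esus4 ends at 28, Db6 ends at 33, Esus4 ends at 40.
Beat 34 falls within Esus4.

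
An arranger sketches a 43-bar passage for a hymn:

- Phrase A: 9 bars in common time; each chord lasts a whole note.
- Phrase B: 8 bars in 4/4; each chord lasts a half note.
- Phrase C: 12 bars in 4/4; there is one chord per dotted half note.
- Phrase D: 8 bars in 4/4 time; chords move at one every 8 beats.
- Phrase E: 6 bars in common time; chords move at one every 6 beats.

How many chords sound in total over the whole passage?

49 chords

A: 9 bars × 4 beats = 36 beats; 4 beats/chord → 9 chords.
B: 8 bars × 4 beats = 32 beats; 2 beats/chord → 16 chords.
C: 12 bars × 4 beats = 48 beats; 3 beats/chord → 16 chords.
D: 8 bars × 4 beats = 32 beats; 8 beats/chord → 4 chords.
E: 6 bars × 4 beats = 24 beats; 6 beats/chord → 4 chords.
Total: 9 + 16 + 16 + 4 + 4 = 49.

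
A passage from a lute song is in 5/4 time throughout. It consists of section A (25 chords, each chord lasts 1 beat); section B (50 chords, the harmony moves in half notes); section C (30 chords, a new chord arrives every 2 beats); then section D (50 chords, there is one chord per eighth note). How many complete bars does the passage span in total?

42 bars

A: 25 × 1 = 25 beats = 5 bars.
B: 50 × 2 = 100 beats = 20 bars.
C: 30 × 2 = 60 beats = 12 bars.
D: 50 × 0.5 = 25 beats = 5 bars.
Total: 5 + 20 + 12 + 5 = 42 bars.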